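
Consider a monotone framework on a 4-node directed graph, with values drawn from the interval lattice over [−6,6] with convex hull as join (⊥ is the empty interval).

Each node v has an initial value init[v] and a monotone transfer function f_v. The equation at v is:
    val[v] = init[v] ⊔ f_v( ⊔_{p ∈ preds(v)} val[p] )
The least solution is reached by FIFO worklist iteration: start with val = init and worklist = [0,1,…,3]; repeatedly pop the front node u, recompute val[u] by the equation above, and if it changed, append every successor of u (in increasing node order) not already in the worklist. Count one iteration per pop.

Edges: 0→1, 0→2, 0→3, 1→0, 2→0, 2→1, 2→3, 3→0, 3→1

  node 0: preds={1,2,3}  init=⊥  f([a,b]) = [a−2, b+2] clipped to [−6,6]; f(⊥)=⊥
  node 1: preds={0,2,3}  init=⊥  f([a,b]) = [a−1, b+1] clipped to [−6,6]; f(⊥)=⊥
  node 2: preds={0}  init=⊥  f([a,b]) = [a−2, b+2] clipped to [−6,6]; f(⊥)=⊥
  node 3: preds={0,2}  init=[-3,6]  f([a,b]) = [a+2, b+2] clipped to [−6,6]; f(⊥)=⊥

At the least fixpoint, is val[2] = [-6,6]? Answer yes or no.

Iteration log — 8 steps:
  step 1. node 0  ⊔preds=[-3,6]  new=[-5,6]  old=⊥  +wl: 
  step 2. node 1  ⊔preds=[-5,6]  new=[-6,6]  old=⊥  +wl: 0
  step 3. node 2  ⊔preds=[-5,6]  new=[-6,6]  old=⊥  +wl: 1
  step 4. node 3  ⊔preds=[-6,6]  new=[-4,6]  old=[-3,6]  +wl: 
  step 5. node 0  ⊔preds=[-6,6]  new=[-6,6]  old=[-5,6]  +wl: 2,3
  step 6. node 1  ⊔preds=[-6,6]  new=[-6,6]  stable
  step 7. node 2  ⊔preds=[-6,6]  new=[-6,6]  stable
  step 8. node 3  ⊔preds=[-6,6]  new=[-4,6]  stable

Least fixpoint reached:
  node 0: [-6,6]
  node 1: [-6,6]
  node 2: [-6,6]
  node 3: [-4,6]

yes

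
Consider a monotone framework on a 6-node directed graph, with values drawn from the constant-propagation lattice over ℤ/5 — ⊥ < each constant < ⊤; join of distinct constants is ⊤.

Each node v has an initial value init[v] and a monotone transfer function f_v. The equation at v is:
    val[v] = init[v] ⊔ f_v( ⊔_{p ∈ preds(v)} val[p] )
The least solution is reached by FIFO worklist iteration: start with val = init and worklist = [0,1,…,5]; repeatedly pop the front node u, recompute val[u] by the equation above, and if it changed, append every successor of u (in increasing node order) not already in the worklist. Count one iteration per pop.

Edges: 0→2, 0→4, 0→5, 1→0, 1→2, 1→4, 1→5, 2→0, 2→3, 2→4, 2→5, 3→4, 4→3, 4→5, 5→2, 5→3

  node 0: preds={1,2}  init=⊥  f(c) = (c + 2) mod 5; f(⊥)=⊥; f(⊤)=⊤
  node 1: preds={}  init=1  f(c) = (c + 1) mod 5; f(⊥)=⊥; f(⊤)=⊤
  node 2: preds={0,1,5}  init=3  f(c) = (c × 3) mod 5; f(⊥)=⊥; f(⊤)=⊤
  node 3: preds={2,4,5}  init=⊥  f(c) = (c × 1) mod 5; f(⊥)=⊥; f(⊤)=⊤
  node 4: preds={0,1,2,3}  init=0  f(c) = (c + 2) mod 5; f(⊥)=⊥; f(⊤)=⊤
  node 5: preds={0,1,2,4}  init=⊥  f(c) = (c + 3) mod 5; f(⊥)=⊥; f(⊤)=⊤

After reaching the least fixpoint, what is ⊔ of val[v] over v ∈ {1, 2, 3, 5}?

⊤

Iteration log — 9 steps:
  step 1. node 0  ⊔preds=⊤  new=⊤  old=⊥  +wl: 
  step 2. node 1  ⊔preds=⊥  new=1  stable
  step 3. node 2  ⊔preds=⊤  new=⊤  old=3  +wl: 0
  step 4. node 3  ⊔preds=⊤  new=⊤  old=⊥  +wl: 
  step 5. node 4  ⊔preds=⊤  new=⊤  old=0  +wl: 3
  step 6. node 5  ⊔preds=⊤  new=⊤  old=⊥  +wl: 2
  step 7. node 0  ⊔preds=⊤  new=⊤  stable
  step 8. node 3  ⊔preds=⊤  new=⊤  stable
  step 9. node 2  ⊔preds=⊤  new=⊤  stable

Least fixpoint reached:
  node 0: ⊤
  node 1: 1
  node 2: ⊤
  node 3: ⊤
  node 4: ⊤
  node 5: ⊤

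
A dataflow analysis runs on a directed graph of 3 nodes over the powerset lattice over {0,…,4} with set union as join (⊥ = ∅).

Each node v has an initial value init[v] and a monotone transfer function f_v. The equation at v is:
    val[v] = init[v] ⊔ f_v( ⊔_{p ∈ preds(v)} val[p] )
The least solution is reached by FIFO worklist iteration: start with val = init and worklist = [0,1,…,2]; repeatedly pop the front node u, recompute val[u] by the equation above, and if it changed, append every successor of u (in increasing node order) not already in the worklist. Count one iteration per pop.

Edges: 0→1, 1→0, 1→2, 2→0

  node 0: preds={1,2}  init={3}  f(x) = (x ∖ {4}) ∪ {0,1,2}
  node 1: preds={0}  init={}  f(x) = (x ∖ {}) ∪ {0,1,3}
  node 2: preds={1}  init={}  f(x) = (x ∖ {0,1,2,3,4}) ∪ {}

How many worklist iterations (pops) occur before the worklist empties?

4

Iteration log — 4 steps:
  step 1. node 0  ⊔preds={}  new={0,1,2,3}  old={3}  +wl: 
  step 2. node 1  ⊔preds={0,1,2,3}  new={0,1,2,3}  old={}  +wl: 0
  step 3. node 2  ⊔preds={0,1,2,3}  new={}  stable
  step 4. node 0  ⊔preds={0,1,2,3}  new={0,1,2,3}  stable

Least fixpoint reached:
  node 0: {0,1,2,3}
  node 1: {0,1,2,3}
  node 2: {}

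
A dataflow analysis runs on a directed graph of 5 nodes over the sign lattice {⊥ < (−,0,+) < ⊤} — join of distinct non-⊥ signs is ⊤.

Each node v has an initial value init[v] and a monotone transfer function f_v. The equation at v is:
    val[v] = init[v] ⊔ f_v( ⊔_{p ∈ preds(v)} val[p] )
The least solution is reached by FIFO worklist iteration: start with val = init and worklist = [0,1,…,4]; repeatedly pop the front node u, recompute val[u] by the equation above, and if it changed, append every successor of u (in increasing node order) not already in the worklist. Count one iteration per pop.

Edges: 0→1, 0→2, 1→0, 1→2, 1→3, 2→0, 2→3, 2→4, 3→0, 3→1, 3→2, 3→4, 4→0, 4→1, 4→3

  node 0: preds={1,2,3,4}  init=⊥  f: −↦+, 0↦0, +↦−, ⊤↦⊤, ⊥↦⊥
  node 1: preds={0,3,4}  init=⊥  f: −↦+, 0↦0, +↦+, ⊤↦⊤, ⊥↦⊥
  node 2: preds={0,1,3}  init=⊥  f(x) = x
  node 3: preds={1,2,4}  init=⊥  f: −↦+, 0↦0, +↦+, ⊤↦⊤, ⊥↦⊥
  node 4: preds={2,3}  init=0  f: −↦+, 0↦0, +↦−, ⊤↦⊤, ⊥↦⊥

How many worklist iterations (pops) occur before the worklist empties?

8

Worklist (8 pops):
  #1 pop 0: in=0 → 0 (was ⊥); enqueue []
  #2 pop 1: in=0 → 0 (was ⊥); enqueue [0]
  #3 pop 2: in=0 → 0 (was ⊥); enqueue []
  #4 pop 3: in=0 → 0 (was ⊥); enqueue [1,2]
  #5 pop 4: in=0 → 0 (no change)
  #6 pop 0: in=0 → 0 (no change)
  #7 pop 1: in=0 → 0 (no change)
  #8 pop 2: in=0 → 0 (no change)

Fixpoint:
  val[0] = 0
  val[1] = 0
  val[2] = 0
  val[3] = 0
  val[4] = 0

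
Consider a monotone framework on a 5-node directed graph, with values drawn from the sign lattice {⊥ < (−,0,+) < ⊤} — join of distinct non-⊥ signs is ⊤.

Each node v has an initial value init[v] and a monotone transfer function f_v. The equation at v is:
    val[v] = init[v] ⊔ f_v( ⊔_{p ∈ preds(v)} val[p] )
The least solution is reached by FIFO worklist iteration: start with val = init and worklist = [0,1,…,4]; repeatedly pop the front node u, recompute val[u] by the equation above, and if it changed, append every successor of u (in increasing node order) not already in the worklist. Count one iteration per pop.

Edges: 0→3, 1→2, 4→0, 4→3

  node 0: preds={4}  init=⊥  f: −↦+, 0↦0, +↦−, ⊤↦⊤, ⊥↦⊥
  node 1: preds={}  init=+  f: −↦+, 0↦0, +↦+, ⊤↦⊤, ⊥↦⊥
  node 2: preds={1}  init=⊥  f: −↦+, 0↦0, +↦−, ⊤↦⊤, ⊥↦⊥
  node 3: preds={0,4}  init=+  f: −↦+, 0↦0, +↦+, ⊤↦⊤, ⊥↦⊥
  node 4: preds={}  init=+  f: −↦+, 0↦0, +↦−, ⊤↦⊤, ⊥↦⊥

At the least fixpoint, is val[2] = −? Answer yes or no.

yes

Trace (5 dequeues):
  [1] u=0 | in + | out − | prev ⊥ | push {}
  [2] u=1 | in ⊥ | out + | ==
  [3] u=2 | in + | out − | prev ⊥ | push {}
  [4] u=3 | in ⊤ | out ⊤ | prev + | push {}
  [5] u=4 | in ⊥ | out + | ==

Converged values:
  [0] −
  [1] +
  [2] −
  [3] ⊤
  [4] +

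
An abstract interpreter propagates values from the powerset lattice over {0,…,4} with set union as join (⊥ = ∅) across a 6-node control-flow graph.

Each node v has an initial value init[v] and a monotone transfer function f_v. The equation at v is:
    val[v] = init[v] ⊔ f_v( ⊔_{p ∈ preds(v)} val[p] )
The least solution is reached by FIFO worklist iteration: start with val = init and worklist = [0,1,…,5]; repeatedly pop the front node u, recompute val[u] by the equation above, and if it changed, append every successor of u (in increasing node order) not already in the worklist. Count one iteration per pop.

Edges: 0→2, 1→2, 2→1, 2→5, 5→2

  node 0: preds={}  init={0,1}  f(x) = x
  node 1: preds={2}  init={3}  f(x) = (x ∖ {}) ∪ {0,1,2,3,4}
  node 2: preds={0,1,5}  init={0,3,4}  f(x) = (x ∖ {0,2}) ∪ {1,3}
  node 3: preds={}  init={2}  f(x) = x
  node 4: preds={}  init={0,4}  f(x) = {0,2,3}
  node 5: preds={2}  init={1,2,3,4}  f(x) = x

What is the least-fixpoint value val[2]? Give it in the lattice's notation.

Worklist (8 pops):
  #1 pop 0: in={} → {0,1} (no change)
  #2 pop 1: in={0,3,4} → {0,1,2,3,4} (was {3}); enqueue []
  #3 pop 2: in={0,1,2,3,4} → {0,1,3,4} (was {0,3,4}); enqueue [1]
  #4 pop 3: in={} → {2} (no change)
  #5 pop 4: in={} → {0,2,3,4} (was {0,4}); enqueue []
  #6 pop 5: in={0,1,3,4} → {0,1,2,3,4} (was {1,2,3,4}); enqueue [2]
  #7 pop 1: in={0,1,3,4} → {0,1,2,3,4} (no change)
  #8 pop 2: in={0,1,2,3,4} → {0,1,3,4} (no change)

Fixpoint:
  val[0] = {0,1}
  val[1] = {0,1,2,3,4}
  val[2] = {0,1,3,4}
  val[3] = {2}
  val[4] = {0,2,3,4}
  val[5] = {0,1,2,3,4}

{0,1,3,4}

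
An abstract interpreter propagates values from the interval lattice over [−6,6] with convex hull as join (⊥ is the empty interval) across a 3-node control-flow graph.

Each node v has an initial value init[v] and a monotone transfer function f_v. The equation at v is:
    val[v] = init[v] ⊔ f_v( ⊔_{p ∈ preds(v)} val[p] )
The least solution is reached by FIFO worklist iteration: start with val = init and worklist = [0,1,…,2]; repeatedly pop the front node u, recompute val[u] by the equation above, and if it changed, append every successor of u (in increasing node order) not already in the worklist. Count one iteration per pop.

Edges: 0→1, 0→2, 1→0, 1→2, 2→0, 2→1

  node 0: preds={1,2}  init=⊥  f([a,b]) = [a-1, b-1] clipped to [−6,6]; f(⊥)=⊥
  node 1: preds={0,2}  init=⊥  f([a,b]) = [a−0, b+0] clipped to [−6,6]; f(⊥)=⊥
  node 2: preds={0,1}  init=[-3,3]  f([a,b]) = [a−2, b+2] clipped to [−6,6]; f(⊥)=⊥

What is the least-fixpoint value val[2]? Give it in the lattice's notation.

Trace (10 dequeues):
  [1] u=0 | in [-3,3] | out [-4,2] | prev ⊥ | push {}
  [2] u=1 | in [-4,3] | out [-4,3] | prev ⊥ | push {0}
  [3] u=2 | in [-4,3] | out [-6,5] | prev [-3,3] | push {1}
  [4] u=0 | in [-6,5] | out [-6,4] | prev [-4,2] | push {2}
  [5] u=1 | in [-6,5] | out [-6,5] | prev [-4,3] | push {0}
  [6] u=2 | in [-6,5] | out [-6,6] | prev [-6,5] | push {1}
  [7] u=0 | in [-6,6] | out [-6,5] | prev [-6,4] | push {2}
  [8] u=1 | in [-6,6] | out [-6,6] | prev [-6,5] | push {0}
  [9] u=2 | in [-6,6] | out [-6,6] | ==
  [10] u=0 | in [-6,6] | out [-6,5] | ==

Converged values:
  [0] [-6,5]
  [1] [-6,6]
  [2] [-6,6]

[-6,6]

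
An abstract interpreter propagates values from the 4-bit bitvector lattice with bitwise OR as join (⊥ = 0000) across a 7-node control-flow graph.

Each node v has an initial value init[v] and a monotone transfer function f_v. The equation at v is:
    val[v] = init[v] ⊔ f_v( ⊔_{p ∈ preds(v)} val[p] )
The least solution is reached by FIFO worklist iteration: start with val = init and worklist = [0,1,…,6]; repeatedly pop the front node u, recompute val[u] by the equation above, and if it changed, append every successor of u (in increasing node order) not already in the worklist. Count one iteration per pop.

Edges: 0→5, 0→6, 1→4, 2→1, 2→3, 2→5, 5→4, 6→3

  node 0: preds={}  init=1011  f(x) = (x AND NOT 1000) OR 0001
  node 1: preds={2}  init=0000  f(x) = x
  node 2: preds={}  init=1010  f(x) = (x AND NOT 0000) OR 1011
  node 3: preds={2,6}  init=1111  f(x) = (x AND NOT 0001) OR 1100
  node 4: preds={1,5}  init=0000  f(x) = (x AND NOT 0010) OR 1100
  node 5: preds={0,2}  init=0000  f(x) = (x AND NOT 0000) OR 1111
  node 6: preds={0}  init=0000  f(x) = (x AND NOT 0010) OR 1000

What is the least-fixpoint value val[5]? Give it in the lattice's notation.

1111

Trace (10 dequeues):
  [1] u=0 | in 0000 | out 1011 | ==
  [2] u=1 | in 1010 | out 1010 | prev 0000 | push {}
  [3] u=2 | in 0000 | out 1011 | prev 1010 | push {1}
  [4] u=3 | in 1011 | out 1111 | ==
  [5] u=4 | in 1010 | out 1100 | prev 0000 | push {}
  [6] u=5 | in 1011 | out 1111 | prev 0000 | push {4}
  [7] u=6 | in 1011 | out 1001 | prev 0000 | push {3}
  [8] u=1 | in 1011 | out 1011 | prev 1010 | push {}
  [9] u=4 | in 1111 | out 1101 | prev 1100 | push {}
  [10] u=3 | in 1011 | out 1111 | ==

Converged values:
  [0] 1011
  [1] 1011
  [2] 1011
  [3] 1111
  [4] 1101
  [5] 1111
  [6] 1001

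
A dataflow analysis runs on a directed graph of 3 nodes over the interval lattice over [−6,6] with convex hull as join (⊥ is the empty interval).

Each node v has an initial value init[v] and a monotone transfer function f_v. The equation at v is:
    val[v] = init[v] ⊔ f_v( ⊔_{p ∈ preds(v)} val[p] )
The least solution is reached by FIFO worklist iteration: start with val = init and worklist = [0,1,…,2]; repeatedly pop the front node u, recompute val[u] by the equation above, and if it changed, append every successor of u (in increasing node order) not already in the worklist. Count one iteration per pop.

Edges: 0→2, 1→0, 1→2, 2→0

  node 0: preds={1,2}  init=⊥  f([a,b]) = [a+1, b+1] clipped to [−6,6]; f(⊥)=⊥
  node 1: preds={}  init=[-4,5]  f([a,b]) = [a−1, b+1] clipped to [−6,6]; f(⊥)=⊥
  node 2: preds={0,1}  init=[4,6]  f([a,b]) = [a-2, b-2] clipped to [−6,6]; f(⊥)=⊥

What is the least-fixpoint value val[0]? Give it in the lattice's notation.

[-5,6]

Iteration log — 5 steps:
  step 1. node 0  ⊔preds=[-4,6]  new=[-3,6]  old=⊥  +wl: 
  step 2. node 1  ⊔preds=⊥  new=[-4,5]  stable
  step 3. node 2  ⊔preds=[-4,6]  new=[-6,6]  old=[4,6]  +wl: 0
  step 4. node 0  ⊔preds=[-6,6]  new=[-5,6]  old=[-3,6]  +wl: 2
  step 5. node 2  ⊔preds=[-5,6]  new=[-6,6]  stable

Least fixpoint reached:
  node 0: [-5,6]
  node 1: [-4,5]
  node 2: [-6,6]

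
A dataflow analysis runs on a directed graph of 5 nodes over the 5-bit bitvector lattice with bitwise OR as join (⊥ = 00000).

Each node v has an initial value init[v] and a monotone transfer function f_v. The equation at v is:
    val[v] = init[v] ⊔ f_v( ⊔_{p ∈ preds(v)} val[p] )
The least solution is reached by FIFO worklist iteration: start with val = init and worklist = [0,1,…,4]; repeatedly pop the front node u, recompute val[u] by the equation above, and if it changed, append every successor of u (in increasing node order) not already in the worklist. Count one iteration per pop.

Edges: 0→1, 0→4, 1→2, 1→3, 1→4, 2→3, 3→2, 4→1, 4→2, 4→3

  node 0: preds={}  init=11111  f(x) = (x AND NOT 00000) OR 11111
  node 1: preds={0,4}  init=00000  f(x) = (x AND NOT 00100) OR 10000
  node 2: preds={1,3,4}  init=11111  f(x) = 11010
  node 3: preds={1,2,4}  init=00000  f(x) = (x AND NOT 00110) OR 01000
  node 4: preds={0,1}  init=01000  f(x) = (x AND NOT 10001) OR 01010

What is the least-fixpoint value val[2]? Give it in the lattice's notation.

11111

Worklist (8 pops):
  #1 pop 0: in=00000 → 11111 (no change)
  #2 pop 1: in=11111 → 11011 (was 00000); enqueue []
  #3 pop 2: in=11011 → 11111 (no change)
  #4 pop 3: in=11111 → 11001 (was 00000); enqueue [2]
  #5 pop 4: in=11111 → 01110 (was 01000); enqueue [1,3]
  #6 pop 2: in=11111 → 11111 (no change)
  #7 pop 1: in=11111 → 11011 (no change)
  #8 pop 3: in=11111 → 11001 (no change)

Fixpoint:
  val[0] = 11111
  val[1] = 11011
  val[2] = 11111
  val[3] = 11001
  val[4] = 01110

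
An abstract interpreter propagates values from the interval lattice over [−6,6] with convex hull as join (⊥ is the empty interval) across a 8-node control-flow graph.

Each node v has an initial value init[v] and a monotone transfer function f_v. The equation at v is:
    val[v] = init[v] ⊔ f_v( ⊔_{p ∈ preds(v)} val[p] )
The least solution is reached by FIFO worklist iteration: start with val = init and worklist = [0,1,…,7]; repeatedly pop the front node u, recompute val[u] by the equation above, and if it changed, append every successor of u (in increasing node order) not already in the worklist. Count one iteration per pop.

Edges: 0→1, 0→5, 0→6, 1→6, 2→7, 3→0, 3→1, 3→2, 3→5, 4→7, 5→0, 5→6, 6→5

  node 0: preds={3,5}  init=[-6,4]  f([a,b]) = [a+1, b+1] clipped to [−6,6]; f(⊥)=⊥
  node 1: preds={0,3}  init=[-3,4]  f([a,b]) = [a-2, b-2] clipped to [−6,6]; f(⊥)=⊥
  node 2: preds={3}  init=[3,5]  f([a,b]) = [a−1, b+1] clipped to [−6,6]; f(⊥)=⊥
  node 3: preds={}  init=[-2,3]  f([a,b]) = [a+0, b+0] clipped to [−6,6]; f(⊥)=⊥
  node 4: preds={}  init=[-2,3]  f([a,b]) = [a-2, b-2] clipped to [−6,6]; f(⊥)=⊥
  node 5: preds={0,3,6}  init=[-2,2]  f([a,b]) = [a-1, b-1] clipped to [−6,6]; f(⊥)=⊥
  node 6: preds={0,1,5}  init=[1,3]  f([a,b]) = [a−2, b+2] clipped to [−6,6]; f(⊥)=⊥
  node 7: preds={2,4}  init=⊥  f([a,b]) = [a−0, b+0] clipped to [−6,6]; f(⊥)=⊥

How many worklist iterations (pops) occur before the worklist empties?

Iteration log — 14 steps:
  step 1. node 0  ⊔preds=[-2,3]  new=[-6,4]  stable
  step 2. node 1  ⊔preds=[-6,4]  new=[-6,4]  old=[-3,4]  +wl: 
  step 3. node 2  ⊔preds=[-2,3]  new=[-3,5]  old=[3,5]  +wl: 
  step 4. node 3  ⊔preds=⊥  new=[-2,3]  stable
  step 5. node 4  ⊔preds=⊥  new=[-2,3]  stable
  step 6. node 5  ⊔preds=[-6,4]  new=[-6,3]  old=[-2,2]  +wl: 0
  step 7. node 6  ⊔preds=[-6,4]  new=[-6,6]  old=[1,3]  +wl: 5
  step 8. node 7  ⊔preds=[-3,5]  new=[-3,5]  old=⊥  +wl: 
  step 9. node 0  ⊔preds=[-6,3]  new=[-6,4]  stable
  step 10. node 5  ⊔preds=[-6,6]  new=[-6,5]  old=[-6,3]  +wl: 0,6
  step 11. node 0  ⊔preds=[-6,5]  new=[-6,6]  old=[-6,4]  +wl: 1,5
  step 12. node 6  ⊔preds=[-6,6]  new=[-6,6]  stable
  step 13. node 1  ⊔preds=[-6,6]  new=[-6,4]  stable
  step 14. node 5  ⊔preds=[-6,6]  new=[-6,5]  stable

Least fixpoint reached:
  node 0: [-6,6]
  node 1: [-6,4]
  node 2: [-3,5]
  node 3: [-2,3]
  node 4: [-2,3]
  node 5: [-6,5]
  node 6: [-6,6]
  node 7: [-3,5]

14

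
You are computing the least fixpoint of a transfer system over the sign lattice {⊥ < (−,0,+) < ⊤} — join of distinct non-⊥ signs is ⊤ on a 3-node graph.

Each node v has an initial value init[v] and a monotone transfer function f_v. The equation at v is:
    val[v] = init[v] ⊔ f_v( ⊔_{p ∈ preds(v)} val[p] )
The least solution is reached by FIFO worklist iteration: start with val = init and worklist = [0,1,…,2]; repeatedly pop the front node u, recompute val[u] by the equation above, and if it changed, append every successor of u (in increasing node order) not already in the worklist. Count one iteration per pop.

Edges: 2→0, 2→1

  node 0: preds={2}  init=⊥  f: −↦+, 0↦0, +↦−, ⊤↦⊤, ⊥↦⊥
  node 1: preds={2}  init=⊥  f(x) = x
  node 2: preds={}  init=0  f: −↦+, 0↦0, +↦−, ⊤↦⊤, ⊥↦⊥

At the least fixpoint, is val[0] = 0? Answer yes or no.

Trace (3 dequeues):
  [1] u=0 | in 0 | out 0 | prev ⊥ | push {}
  [2] u=1 | in 0 | out 0 | prev ⊥ | push {}
  [3] u=2 | in ⊥ | out 0 | ==

Converged values:
  [0] 0
  [1] 0
  [2] 0

yes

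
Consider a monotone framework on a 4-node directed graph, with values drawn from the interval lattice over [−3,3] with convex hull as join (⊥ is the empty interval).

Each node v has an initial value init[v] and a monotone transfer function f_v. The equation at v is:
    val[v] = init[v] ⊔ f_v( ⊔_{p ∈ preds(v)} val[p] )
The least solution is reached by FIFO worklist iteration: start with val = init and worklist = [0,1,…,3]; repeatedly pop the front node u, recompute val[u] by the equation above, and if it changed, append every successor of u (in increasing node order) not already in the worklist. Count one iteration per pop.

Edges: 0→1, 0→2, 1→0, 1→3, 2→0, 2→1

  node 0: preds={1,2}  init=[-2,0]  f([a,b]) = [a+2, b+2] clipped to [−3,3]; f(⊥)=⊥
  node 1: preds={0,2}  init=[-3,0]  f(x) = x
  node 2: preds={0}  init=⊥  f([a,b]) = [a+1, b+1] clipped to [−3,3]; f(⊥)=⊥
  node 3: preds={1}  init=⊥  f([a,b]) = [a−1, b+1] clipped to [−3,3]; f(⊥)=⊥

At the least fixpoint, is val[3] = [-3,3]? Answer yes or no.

Iteration log — 9 steps:
  step 1. node 0  ⊔preds=[-3,0]  new=[-2,2]  old=[-2,0]  +wl: 
  step 2. node 1  ⊔preds=[-2,2]  new=[-3,2]  old=[-3,0]  +wl: 0
  step 3. node 2  ⊔preds=[-2,2]  new=[-1,3]  old=⊥  +wl: 1
  step 4. node 3  ⊔preds=[-3,2]  new=[-3,3]  old=⊥  +wl: 
  step 5. node 0  ⊔preds=[-3,3]  new=[-2,3]  old=[-2,2]  +wl: 2
  step 6. node 1  ⊔preds=[-2,3]  new=[-3,3]  old=[-3,2]  +wl: 0,3
  step 7. node 2  ⊔preds=[-2,3]  new=[-1,3]  stable
  step 8. node 0  ⊔preds=[-3,3]  new=[-2,3]  stable
  step 9. node 3  ⊔preds=[-3,3]  new=[-3,3]  stable

Least fixpoint reached:
  node 0: [-2,3]
  node 1: [-3,3]
  node 2: [-1,3]
  node 3: [-3,3]

yes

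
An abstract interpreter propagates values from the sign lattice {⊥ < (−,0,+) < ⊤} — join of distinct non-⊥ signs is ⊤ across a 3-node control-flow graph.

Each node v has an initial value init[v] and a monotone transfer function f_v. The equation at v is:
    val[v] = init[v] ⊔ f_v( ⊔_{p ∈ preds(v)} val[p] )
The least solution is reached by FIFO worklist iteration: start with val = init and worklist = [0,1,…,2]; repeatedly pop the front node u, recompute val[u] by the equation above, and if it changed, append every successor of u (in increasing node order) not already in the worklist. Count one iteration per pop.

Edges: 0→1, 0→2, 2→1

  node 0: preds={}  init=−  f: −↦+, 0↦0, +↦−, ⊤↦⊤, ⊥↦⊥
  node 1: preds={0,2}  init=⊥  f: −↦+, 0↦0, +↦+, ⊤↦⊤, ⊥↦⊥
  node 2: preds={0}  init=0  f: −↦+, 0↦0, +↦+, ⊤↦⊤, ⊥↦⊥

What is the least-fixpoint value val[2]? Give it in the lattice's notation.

⊤

Trace (4 dequeues):
  [1] u=0 | in ⊥ | out − | ==
  [2] u=1 | in ⊤ | out ⊤ | prev ⊥ | push {}
  [3] u=2 | in − | out ⊤ | prev 0 | push {1}
  [4] u=1 | in ⊤ | out ⊤ | ==

Converged values:
  [0] −
  [1] ⊤
  [2] ⊤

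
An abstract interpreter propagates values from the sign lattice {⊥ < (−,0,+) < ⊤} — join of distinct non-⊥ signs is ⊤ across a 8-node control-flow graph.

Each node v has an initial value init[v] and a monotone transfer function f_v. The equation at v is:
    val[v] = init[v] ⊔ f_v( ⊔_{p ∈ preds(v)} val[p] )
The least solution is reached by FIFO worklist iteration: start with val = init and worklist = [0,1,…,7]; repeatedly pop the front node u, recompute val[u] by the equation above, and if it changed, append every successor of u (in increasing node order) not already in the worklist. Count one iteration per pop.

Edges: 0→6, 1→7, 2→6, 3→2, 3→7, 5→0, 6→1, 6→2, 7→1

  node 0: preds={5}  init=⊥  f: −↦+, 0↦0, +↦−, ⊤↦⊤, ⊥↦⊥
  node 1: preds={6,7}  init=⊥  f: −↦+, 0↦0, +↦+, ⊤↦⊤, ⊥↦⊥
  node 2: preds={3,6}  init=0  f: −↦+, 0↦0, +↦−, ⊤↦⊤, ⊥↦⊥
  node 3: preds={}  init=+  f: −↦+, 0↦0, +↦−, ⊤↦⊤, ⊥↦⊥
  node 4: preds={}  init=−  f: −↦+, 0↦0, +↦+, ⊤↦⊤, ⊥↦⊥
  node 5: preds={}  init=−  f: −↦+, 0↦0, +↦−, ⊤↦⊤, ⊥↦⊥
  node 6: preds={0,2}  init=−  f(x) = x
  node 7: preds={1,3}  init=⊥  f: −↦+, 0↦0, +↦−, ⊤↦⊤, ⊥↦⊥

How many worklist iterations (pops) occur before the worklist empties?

12

Iteration log — 12 steps:
  step 1. node 0  ⊔preds=−  new=+  old=⊥  +wl: 
  step 2. node 1  ⊔preds=−  new=+  old=⊥  +wl: 
  step 3. node 2  ⊔preds=⊤  new=⊤  old=0  +wl: 
  step 4. node 3  ⊔preds=⊥  new=+  stable
  step 5. node 4  ⊔preds=⊥  new=−  stable
  step 6. node 5  ⊔preds=⊥  new=−  stable
  step 7. node 6  ⊔preds=⊤  new=⊤  old=−  +wl: 1,2
  step 8. node 7  ⊔preds=+  new=−  old=⊥  +wl: 
  step 9. node 1  ⊔preds=⊤  new=⊤  old=+  +wl: 7
  step 10. node 2  ⊔preds=⊤  new=⊤  stable
  step 11. node 7  ⊔preds=⊤  new=⊤  old=−  +wl: 1
  step 12. node 1  ⊔preds=⊤  new=⊤  stable

Least fixpoint reached:
  node 0: +
  node 1: ⊤
  node 2: ⊤
  node 3: +
  node 4: −
  node 5: −
  node 6: ⊤
  node 7: ⊤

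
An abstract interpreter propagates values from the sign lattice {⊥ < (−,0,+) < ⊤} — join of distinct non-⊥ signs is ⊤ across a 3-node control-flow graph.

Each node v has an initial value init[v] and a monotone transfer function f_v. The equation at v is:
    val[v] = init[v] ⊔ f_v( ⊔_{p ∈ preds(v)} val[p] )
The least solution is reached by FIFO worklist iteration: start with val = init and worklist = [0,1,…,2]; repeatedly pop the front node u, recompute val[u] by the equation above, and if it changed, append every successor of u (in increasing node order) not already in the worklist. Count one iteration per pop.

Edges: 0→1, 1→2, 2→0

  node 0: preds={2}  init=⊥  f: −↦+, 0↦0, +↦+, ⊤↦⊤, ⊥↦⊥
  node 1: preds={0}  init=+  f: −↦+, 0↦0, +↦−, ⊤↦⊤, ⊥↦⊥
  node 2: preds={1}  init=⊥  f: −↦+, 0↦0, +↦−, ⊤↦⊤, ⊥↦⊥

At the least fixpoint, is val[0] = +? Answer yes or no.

no

Worklist (8 pops):
  #1 pop 0: in=⊥ → ⊥ (no change)
  #2 pop 1: in=⊥ → + (no change)
  #3 pop 2: in=+ → − (was ⊥); enqueue [0]
  #4 pop 0: in=− → + (was ⊥); enqueue [1]
  #5 pop 1: in=+ → ⊤ (was +); enqueue [2]
  #6 pop 2: in=⊤ → ⊤ (was −); enqueue [0]
  #7 pop 0: in=⊤ → ⊤ (was +); enqueue [1]
  #8 pop 1: in=⊤ → ⊤ (no change)

Fixpoint:
  val[0] = ⊤
  val[1] = ⊤
  val[2] = ⊤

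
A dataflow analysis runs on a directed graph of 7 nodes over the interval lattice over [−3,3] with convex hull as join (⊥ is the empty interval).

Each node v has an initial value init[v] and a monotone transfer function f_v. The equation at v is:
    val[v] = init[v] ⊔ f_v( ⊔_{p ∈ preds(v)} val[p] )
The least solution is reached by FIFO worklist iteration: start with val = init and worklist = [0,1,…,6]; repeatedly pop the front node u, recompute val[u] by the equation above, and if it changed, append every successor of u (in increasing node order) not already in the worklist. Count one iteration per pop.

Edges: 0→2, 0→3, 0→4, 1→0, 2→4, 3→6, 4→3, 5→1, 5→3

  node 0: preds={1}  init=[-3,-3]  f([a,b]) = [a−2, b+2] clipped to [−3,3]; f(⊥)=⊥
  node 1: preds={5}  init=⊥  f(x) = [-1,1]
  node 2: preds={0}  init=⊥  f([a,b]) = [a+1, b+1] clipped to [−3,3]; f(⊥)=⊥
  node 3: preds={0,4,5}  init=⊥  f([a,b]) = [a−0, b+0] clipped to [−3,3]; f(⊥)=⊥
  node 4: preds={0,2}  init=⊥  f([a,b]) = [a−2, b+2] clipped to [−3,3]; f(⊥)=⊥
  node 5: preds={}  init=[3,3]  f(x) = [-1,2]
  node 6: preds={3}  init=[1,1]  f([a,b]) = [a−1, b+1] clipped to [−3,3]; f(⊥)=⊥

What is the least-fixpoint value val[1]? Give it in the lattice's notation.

Trace (13 dequeues):
  [1] u=0 | in ⊥ | out [-3,-3] | ==
  [2] u=1 | in [3,3] | out [-1,1] | prev ⊥ | push {0}
  [3] u=2 | in [-3,-3] | out [-2,-2] | prev ⊥ | push {}
  [4] u=3 | in [-3,3] | out [-3,3] | prev ⊥ | push {}
  [5] u=4 | in [-3,-2] | out [-3,0] | prev ⊥ | push {3}
  [6] u=5 | in ⊥ | out [-1,3] | prev [3,3] | push {1}
  [7] u=6 | in [-3,3] | out [-3,3] | prev [1,1] | push {}
  [8] u=0 | in [-1,1] | out [-3,3] | prev [-3,-3] | push {2,4}
  [9] u=3 | in [-3,3] | out [-3,3] | ==
  [10] u=1 | in [-1,3] | out [-1,1] | ==
  [11] u=2 | in [-3,3] | out [-2,3] | prev [-2,-2] | push {}
  [12] u=4 | in [-3,3] | out [-3,3] | prev [-3,0] | push {3}
  [13] u=3 | in [-3,3] | out [-3,3] | ==

Converged values:
  [0] [-3,3]
  [1] [-1,1]
  [2] [-2,3]
  [3] [-3,3]
  [4] [-3,3]
  [5] [-1,3]
  [6] [-3,3]

[-1,1]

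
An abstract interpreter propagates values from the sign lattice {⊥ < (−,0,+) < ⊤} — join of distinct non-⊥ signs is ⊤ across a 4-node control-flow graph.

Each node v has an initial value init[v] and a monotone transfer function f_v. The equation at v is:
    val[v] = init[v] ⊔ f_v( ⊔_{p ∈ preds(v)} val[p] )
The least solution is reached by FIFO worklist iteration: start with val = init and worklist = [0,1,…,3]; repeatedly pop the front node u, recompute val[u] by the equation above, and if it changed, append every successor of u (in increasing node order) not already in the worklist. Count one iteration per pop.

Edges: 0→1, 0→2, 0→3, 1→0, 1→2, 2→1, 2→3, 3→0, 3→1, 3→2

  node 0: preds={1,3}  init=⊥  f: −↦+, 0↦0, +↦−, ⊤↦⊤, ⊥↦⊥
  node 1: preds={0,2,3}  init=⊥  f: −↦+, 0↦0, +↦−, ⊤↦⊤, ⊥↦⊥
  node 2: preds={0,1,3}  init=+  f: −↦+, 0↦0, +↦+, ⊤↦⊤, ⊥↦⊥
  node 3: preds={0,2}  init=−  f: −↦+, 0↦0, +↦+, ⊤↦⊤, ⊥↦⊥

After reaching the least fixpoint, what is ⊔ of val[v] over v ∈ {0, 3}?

⊤

Worklist (8 pops):
  #1 pop 0: in=− → + (was ⊥); enqueue []
  #2 pop 1: in=⊤ → ⊤ (was ⊥); enqueue [0]
  #3 pop 2: in=⊤ → ⊤ (was +); enqueue [1]
  #4 pop 3: in=⊤ → ⊤ (was −); enqueue [2]
  #5 pop 0: in=⊤ → ⊤ (was +); enqueue [3]
  #6 pop 1: in=⊤ → ⊤ (no change)
  #7 pop 2: in=⊤ → ⊤ (no change)
  #8 pop 3: in=⊤ → ⊤ (no change)

Fixpoint:
  val[0] = ⊤
  val[1] = ⊤
  val[2] = ⊤
  val[3] = ⊤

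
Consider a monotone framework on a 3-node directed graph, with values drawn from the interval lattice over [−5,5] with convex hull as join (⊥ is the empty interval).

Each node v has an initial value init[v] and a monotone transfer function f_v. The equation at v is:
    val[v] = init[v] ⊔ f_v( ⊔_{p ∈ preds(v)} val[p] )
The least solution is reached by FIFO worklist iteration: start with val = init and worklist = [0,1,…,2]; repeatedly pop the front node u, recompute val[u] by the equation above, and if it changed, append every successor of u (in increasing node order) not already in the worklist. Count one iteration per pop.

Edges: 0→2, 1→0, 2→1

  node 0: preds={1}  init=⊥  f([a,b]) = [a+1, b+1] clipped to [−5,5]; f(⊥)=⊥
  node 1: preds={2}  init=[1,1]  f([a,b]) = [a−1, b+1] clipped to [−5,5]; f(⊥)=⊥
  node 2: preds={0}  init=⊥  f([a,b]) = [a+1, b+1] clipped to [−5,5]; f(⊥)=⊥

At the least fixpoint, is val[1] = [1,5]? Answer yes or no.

Trace (8 dequeues):
  [1] u=0 | in [1,1] | out [2,2] | prev ⊥ | push {}
  [2] u=1 | in ⊥ | out [1,1] | ==
  [3] u=2 | in [2,2] | out [3,3] | prev ⊥ | push {1}
  [4] u=1 | in [3,3] | out [1,4] | prev [1,1] | push {0}
  [5] u=0 | in [1,4] | out [2,5] | prev [2,2] | push {2}
  [6] u=2 | in [2,5] | out [3,5] | prev [3,3] | push {1}
  [7] u=1 | in [3,5] | out [1,5] | prev [1,4] | push {0}
  [8] u=0 | in [1,5] | out [2,5] | ==

Converged values:
  [0] [2,5]
  [1] [1,5]
  [2] [3,5]

yes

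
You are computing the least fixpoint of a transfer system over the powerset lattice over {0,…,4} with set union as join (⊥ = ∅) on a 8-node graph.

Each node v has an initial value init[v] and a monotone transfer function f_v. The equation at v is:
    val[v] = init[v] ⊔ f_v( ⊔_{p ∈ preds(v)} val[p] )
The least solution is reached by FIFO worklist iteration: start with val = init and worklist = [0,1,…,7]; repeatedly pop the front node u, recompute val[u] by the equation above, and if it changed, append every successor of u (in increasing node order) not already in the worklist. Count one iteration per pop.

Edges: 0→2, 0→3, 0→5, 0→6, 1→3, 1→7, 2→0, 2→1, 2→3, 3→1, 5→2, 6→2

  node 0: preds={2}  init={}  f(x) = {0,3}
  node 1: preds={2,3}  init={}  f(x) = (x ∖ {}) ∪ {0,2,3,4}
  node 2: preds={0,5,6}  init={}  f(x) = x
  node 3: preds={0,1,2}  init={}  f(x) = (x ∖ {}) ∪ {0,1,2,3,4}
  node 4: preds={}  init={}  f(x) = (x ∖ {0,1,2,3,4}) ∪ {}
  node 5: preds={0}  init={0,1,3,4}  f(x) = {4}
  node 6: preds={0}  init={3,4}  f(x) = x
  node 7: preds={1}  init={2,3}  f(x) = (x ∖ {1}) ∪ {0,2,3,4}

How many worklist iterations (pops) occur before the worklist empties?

Worklist (13 pops):
  #1 pop 0: in={} → {0,3} (was {}); enqueue []
  #2 pop 1: in={} → {0,2,3,4} (was {}); enqueue []
  #3 pop 2: in={0,1,3,4} → {0,1,3,4} (was {}); enqueue [0,1]
  #4 pop 3: in={0,1,2,3,4} → {0,1,2,3,4} (was {}); enqueue []
  #5 pop 4: in={} → {} (no change)
  #6 pop 5: in={0,3} → {0,1,3,4} (no change)
  #7 pop 6: in={0,3} → {0,3,4} (was {3,4}); enqueue [2]
  #8 pop 7: in={0,2,3,4} → {0,2,3,4} (was {2,3}); enqueue []
  #9 pop 0: in={0,1,3,4} → {0,3} (no change)
  #10 pop 1: in={0,1,2,3,4} → {0,1,2,3,4} (was {0,2,3,4}); enqueue [3,7]
  #11 pop 2: in={0,1,3,4} → {0,1,3,4} (no change)
  #12 pop 3: in={0,1,2,3,4} → {0,1,2,3,4} (no change)
  #13 pop 7: in={0,1,2,3,4} → {0,2,3,4} (no change)

Fixpoint:
  val[0] = {0,3}
  val[1] = {0,1,2,3,4}
  val[2] = {0,1,3,4}
  val[3] = {0,1,2,3,4}
  val[4] = {}
  val[5] = {0,1,3,4}
  val[6] = {0,3,4}
  val[7] = {0,2,3,4}

13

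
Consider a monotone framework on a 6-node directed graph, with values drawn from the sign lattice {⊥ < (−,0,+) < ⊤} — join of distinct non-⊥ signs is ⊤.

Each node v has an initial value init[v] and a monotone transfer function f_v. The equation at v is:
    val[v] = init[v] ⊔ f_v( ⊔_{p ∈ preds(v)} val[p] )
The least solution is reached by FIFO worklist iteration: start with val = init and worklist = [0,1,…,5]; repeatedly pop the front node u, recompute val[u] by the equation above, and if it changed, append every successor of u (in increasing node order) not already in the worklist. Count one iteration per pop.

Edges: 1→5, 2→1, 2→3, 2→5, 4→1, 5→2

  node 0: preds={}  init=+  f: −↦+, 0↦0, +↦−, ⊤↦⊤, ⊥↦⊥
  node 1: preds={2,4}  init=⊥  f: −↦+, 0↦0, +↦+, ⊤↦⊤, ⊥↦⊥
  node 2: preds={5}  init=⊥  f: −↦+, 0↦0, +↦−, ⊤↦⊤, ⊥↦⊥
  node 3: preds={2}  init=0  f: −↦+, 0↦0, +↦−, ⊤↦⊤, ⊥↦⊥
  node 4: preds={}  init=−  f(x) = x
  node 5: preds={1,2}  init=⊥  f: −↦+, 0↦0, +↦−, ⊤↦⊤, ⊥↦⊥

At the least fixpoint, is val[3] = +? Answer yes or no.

Trace (14 dequeues):
  [1] u=0 | in ⊥ | out + | ==
  [2] u=1 | in − | out + | prev ⊥ | push {}
  [3] u=2 | in ⊥ | out ⊥ | ==
  [4] u=3 | in ⊥ | out 0 | ==
  [5] u=4 | in ⊥ | out − | ==
  [6] u=5 | in + | out − | prev ⊥ | push {2}
  [7] u=2 | in − | out + | prev ⊥ | push {1,3,5}
  [8] u=1 | in ⊤ | out ⊤ | prev + | push {}
  [9] u=3 | in + | out ⊤ | prev 0 | push {}
  [10] u=5 | in ⊤ | out ⊤ | prev − | push {2}
  [11] u=2 | in ⊤ | out ⊤ | prev + | push {1,3,5}
  [12] u=1 | in ⊤ | out ⊤ | ==
  [13] u=3 | in ⊤ | out ⊤ | ==
  [14] u=5 | in ⊤ | out ⊤ | ==

Converged values:
  [0] +
  [1] ⊤
  [2] ⊤
  [3] ⊤
  [4] −
  [5] ⊤

no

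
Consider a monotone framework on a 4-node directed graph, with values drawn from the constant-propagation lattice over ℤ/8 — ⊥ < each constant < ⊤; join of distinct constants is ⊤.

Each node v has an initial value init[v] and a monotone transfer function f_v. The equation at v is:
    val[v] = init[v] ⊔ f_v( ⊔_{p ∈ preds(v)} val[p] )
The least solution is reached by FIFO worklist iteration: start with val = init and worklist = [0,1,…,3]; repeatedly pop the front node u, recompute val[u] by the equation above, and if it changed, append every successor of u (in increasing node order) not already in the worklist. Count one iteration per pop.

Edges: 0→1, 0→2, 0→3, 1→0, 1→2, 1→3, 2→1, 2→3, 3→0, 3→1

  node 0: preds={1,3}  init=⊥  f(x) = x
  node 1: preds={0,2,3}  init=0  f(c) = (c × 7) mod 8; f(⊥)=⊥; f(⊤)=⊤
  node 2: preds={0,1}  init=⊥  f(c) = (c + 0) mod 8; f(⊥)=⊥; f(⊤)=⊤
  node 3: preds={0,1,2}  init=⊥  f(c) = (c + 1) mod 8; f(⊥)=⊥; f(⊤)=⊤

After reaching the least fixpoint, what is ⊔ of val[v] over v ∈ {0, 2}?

Trace (10 dequeues):
  [1] u=0 | in 0 | out 0 | prev ⊥ | push {}
  [2] u=1 | in 0 | out 0 | ==
  [3] u=2 | in 0 | out 0 | prev ⊥ | push {1}
  [4] u=3 | in 0 | out 1 | prev ⊥ | push {0}
  [5] u=1 | in ⊤ | out ⊤ | prev 0 | push {2,3}
  [6] u=0 | in ⊤ | out ⊤ | prev 0 | push {1}
  [7] u=2 | in ⊤ | out ⊤ | prev 0 | push {}
  [8] u=3 | in ⊤ | out ⊤ | prev 1 | push {0}
  [9] u=1 | in ⊤ | out ⊤ | ==
  [10] u=0 | in ⊤ | out ⊤ | ==

Converged values:
  [0] ⊤
  [1] ⊤
  [2] ⊤
  [3] ⊤

⊤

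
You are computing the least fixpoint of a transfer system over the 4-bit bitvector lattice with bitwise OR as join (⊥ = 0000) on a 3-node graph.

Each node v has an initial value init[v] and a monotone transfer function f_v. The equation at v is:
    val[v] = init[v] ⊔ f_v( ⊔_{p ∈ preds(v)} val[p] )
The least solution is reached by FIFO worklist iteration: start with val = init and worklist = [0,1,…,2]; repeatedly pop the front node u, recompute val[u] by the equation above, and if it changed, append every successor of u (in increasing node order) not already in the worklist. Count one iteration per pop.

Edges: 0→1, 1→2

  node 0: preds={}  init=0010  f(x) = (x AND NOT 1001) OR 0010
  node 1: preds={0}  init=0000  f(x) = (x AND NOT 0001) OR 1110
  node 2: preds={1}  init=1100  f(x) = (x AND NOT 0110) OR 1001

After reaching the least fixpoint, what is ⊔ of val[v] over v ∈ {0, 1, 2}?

1111

Worklist (3 pops):
  #1 pop 0: in=0000 → 0010 (no change)
  #2 pop 1: in=0010 → 1110 (was 0000); enqueue []
  #3 pop 2: in=1110 → 1101 (was 1100); enqueue []

Fixpoint:
  val[0] = 0010
  val[1] = 1110
  val[2] = 1101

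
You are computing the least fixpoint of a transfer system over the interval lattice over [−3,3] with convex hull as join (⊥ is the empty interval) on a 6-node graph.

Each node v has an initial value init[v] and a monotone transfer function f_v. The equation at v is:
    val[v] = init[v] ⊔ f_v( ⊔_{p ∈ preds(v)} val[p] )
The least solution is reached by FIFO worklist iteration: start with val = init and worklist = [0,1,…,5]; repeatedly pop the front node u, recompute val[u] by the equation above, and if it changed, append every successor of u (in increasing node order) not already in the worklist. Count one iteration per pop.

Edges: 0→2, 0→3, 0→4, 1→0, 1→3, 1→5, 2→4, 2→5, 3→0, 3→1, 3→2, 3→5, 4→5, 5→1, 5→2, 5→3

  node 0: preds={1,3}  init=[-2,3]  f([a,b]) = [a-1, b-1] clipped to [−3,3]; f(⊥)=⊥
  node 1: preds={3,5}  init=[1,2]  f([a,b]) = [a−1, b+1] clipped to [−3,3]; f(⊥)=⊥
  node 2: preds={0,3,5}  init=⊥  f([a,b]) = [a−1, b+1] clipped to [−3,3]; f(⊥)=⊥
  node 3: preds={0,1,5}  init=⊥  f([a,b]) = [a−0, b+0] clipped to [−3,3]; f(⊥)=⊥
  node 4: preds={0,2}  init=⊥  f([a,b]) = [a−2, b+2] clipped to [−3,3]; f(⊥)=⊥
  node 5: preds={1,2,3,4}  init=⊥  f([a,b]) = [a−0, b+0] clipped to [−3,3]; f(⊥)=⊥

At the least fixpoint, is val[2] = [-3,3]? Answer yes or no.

yes

Trace (15 dequeues):
  [1] u=0 | in [1,2] | out [-2,3] | ==
  [2] u=1 | in ⊥ | out [1,2] | ==
  [3] u=2 | in [-2,3] | out [-3,3] | prev ⊥ | push {}
  [4] u=3 | in [-2,3] | out [-2,3] | prev ⊥ | push {0,1,2}
  [5] u=4 | in [-3,3] | out [-3,3] | prev ⊥ | push {}
  [6] u=5 | in [-3,3] | out [-3,3] | prev ⊥ | push {3}
  [7] u=0 | in [-2,3] | out [-3,3] | prev [-2,3] | push {4}
  [8] u=1 | in [-3,3] | out [-3,3] | prev [1,2] | push {0,5}
  [9] u=2 | in [-3,3] | out [-3,3] | ==
  [10] u=3 | in [-3,3] | out [-3,3] | prev [-2,3] | push {1,2}
  [11] u=4 | in [-3,3] | out [-3,3] | ==
  [12] u=0 | in [-3,3] | out [-3,3] | ==
  [13] u=5 | in [-3,3] | out [-3,3] | ==
  [14] u=1 | in [-3,3] | out [-3,3] | ==
  [15] u=2 | in [-3,3] | out [-3,3] | ==

Converged values:
  [0] [-3,3]
  [1] [-3,3]
  [2] [-3,3]
  [3] [-3,3]
  [4] [-3,3]
  [5] [-3,3]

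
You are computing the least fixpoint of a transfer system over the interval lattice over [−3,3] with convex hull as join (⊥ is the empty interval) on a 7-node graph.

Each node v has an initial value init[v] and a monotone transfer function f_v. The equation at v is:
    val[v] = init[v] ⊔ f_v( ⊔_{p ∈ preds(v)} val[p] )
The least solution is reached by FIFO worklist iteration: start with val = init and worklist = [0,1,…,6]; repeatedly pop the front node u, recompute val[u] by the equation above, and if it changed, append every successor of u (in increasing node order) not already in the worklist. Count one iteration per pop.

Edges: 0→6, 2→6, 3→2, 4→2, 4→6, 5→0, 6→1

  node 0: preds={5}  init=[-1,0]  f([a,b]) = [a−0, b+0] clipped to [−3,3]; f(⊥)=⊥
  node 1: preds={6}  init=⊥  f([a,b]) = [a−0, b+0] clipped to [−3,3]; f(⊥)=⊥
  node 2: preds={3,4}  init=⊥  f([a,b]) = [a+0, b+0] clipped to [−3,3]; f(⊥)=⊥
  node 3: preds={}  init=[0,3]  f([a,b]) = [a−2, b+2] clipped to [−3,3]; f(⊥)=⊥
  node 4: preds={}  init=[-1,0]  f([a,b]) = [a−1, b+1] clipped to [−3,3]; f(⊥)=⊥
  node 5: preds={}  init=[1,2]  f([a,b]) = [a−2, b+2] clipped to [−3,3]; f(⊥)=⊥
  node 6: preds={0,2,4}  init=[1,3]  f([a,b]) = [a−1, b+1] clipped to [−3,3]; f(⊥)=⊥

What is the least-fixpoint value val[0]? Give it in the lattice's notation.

[-1,2]

Iteration log — 8 steps:
  step 1. node 0  ⊔preds=[1,2]  new=[-1,2]  old=[-1,0]  +wl: 
  step 2. node 1  ⊔preds=[1,3]  new=[1,3]  old=⊥  +wl: 
  step 3. node 2  ⊔preds=[-1,3]  new=[-1,3]  old=⊥  +wl: 
  step 4. node 3  ⊔preds=⊥  new=[0,3]  stable
  step 5. node 4  ⊔preds=⊥  new=[-1,0]  stable
  step 6. node 5  ⊔preds=⊥  new=[1,2]  stable
  step 7. node 6  ⊔preds=[-1,3]  new=[-2,3]  old=[1,3]  +wl: 1
  step 8. node 1  ⊔preds=[-2,3]  new=[-2,3]  old=[1,3]  +wl: 

Least fixpoint reached:
  node 0: [-1,2]
  node 1: [-2,3]
  node 2: [-1,3]
  node 3: [0,3]
  node 4: [-1,0]
  node 5: [1,2]
  node 6: [-2,3]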